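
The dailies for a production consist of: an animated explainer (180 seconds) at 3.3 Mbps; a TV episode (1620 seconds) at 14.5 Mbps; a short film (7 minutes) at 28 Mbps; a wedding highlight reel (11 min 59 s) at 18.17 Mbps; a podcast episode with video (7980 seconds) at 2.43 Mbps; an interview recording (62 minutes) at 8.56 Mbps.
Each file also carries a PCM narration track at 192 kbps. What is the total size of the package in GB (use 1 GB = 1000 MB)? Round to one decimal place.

12.9 GB

Audio: 192 kbps = 0.192 Mbps.
animated explainer: 3.492 Mbps × 180 s = 628.6 Mb
TV episode: 14.692 Mbps × 1620 s = 23801.0 Mb
short film: 28.192 Mbps × 420 s = 11840.6 Mb
wedding highlight reel: 18.362 Mbps × 719 s = 13202.3 Mb
podcast episode with video: 2.622 Mbps × 7980 s = 20923.6 Mb
interview recording: 8.752 Mbps × 3720 s = 32557.4 Mb
Total: 102953.5 Mb = 12869.2 MB.
= 12.87 GB.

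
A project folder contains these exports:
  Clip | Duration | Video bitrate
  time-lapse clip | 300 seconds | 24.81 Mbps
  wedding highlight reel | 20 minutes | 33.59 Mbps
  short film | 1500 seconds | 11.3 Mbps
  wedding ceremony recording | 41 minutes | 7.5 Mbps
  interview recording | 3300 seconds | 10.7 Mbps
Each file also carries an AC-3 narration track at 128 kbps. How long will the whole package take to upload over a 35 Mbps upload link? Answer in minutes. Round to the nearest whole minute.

Audio: 128 kbps = 0.128 Mbps.
time-lapse clip: 24.938 Mbps × 300 s = 7481.4 Mb
wedding highlight reel: 33.718 Mbps × 1200 s = 40461.6 Mb
short film: 11.428 Mbps × 1500 s = 17142.0 Mb
wedding ceremony recording: 7.628 Mbps × 2460 s = 18764.9 Mb
interview recording: 10.828 Mbps × 3300 s = 35732.4 Mb
Total: 119582.3 Mb = 14947.8 MB.
At 35 Mbps: 119582.3 / 35 = 3417 s ≈ 56.9 minutes.

57 minutes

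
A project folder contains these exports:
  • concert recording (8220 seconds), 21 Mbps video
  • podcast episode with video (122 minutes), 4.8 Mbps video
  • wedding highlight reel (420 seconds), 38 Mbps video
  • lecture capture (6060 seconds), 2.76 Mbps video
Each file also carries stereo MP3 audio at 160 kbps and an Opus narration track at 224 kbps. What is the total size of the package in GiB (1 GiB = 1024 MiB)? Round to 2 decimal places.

28.98 GiB

Audio total: 160 + 224 = 384 kbps = 0.384 Mbps.
concert recording: 21.384 Mbps × 8220 s = 175776.5 Mb
podcast episode with video: 5.184 Mbps × 7320 s = 37946.9 Mb
wedding highlight reel: 38.384 Mbps × 420 s = 16121.3 Mb
lecture capture: 3.144 Mbps × 6060 s = 19052.6 Mb
Total: 248897.3 Mb = 31112.2 MB.
= 28.98 GiB.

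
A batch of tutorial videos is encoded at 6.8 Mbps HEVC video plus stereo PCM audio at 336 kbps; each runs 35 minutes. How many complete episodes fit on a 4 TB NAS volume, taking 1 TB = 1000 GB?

2135

35 min = 2100 s
Audio: 336 kbps = 0.336 Mbps.
Total bitrate: 7.136 Mbps.
Per item: 7.136 Mbps × 2100 s = 14,986 Mb = 1,873 MB.
Capacity: 4 TB = 32,000,000 Mb; 2135.38 items → 2135 complete.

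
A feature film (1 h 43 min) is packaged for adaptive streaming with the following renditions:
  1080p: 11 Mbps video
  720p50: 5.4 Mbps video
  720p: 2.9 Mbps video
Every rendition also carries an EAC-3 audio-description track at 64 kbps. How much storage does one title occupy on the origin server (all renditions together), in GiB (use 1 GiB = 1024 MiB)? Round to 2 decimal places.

1 h 43 min = 103 min = 6180 s
Audio: 64 kbps = 0.064 Mbps.
Sum of rendition bitrates: (11+0.064) + (5.4+0.064) + (2.9+0.064) = 19.492 Mbps.
× 6180 s = 120,461 Mb = 15,058 MB = 14.02 GiB.

14.02 GiB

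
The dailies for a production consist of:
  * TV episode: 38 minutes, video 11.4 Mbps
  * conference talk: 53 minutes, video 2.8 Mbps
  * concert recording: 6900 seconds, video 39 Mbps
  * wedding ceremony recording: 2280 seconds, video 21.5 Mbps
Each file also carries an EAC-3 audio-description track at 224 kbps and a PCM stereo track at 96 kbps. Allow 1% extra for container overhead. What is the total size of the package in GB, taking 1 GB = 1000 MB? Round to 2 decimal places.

Audio total: 224 + 96 = 320 kbps = 0.320 Mbps.
TV episode: 11.720 Mbps × 2280 s × 1.01 = 26988.8 Mb
conference talk: 3.120 Mbps × 3180 s × 1.01 = 10020.8 Mb
concert recording: 39.320 Mbps × 6900 s × 1.01 = 274021.1 Mb
wedding ceremony recording: 21.820 Mbps × 2280 s × 1.01 = 50247.1 Mb
Total: 361277.8 Mb = 45159.7 MB.
= 45.16 GB.

45.16 GB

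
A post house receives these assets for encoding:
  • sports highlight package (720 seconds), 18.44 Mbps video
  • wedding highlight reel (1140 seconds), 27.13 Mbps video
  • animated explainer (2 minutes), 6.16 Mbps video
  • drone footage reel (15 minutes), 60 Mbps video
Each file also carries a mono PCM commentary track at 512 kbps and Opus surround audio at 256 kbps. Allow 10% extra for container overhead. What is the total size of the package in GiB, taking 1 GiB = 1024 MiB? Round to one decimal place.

13.0 GiB

Audio total: 512 + 256 = 768 kbps = 0.768 Mbps.
sports highlight package: 19.208 Mbps × 720 s × 1.10 = 15212.7 Mb
wedding highlight reel: 27.898 Mbps × 1140 s × 1.10 = 34984.1 Mb
animated explainer: 6.928 Mbps × 120 s × 1.10 = 914.5 Mb
drone footage reel: 60.768 Mbps × 900 s × 1.10 = 60160.3 Mb
Total: 111271.6 Mb = 13909.0 MB.
= 12.95 GiB.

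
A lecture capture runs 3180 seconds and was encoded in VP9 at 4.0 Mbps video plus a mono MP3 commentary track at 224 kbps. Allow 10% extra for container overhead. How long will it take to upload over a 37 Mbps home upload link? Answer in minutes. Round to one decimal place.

6.7 minutes

Audio: 224 kbps = 0.224 Mbps.
Total bitrate: 4.224 Mbps.
File: 4.224 Mbps × 3180 s = 13432.3 Mb.
With 10% container overhead: ×1.10. → 14775.6 Mb.
At 37 Mbps: 14775.6 / 37 = 399.3 s ≈ 6.66 minutes.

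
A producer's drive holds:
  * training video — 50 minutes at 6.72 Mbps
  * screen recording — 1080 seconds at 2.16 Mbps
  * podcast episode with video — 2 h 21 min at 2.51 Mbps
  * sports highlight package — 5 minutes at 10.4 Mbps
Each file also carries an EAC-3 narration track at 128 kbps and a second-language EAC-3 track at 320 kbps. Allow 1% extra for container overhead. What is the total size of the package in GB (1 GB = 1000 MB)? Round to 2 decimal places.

Audio total: 128 + 320 = 448 kbps = 0.448 Mbps.
training video: 7.168 Mbps × 3000 s × 1.01 = 21719.0 Mb
screen recording: 2.608 Mbps × 1080 s × 1.01 = 2844.8 Mb
podcast episode with video: 2.958 Mbps × 8460 s × 1.01 = 25274.9 Mb
sports highlight package: 10.848 Mbps × 300 s × 1.01 = 3286.9 Mb
Total: 53125.7 Mb = 6640.7 MB.
= 6.641 GB.

6.64 GB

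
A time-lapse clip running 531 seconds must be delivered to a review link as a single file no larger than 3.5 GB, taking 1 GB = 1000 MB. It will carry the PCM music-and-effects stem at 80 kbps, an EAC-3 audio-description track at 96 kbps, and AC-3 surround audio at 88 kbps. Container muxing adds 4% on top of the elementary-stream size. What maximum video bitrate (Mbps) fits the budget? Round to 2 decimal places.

50.44 Mbps

Budget: 3.5 GB = 28000.0 Mb.
Stream payload after overhead: 28000.0 / 1.04 = 26923.1 Mb.
Total bitrate budget: 26923.1 Mb / 531 s = 50.703 Mbps.
Audio total: 80 + 96 + 88 = 264 kbps = 0.264 Mbps.
Video: 50.703 − 0.264 = 50.439 Mbps.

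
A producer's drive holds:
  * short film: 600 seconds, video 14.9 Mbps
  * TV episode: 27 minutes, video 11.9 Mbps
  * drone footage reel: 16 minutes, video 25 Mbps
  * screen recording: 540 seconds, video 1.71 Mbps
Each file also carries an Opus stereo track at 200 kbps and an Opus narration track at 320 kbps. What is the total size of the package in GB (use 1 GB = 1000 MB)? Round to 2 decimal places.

6.88 GB

Audio total: 200 + 320 = 520 kbps = 0.520 Mbps.
short film: 15.420 Mbps × 600 s = 9252.0 Mb
TV episode: 12.420 Mbps × 1620 s = 20120.4 Mb
drone footage reel: 25.520 Mbps × 960 s = 24499.2 Mb
screen recording: 2.230 Mbps × 540 s = 1204.2 Mb
Total: 55075.8 Mb = 6884.5 MB.
= 6.884 GB.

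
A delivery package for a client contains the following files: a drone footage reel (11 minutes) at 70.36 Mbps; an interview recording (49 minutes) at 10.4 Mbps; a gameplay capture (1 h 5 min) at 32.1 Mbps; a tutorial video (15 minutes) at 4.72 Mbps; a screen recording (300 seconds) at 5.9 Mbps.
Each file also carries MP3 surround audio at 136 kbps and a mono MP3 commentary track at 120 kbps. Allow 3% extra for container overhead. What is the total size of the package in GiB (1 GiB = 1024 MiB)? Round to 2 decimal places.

Audio total: 136 + 120 = 256 kbps = 0.256 Mbps.
drone footage reel: 70.616 Mbps × 660 s × 1.03 = 48004.8 Mb
interview recording: 10.656 Mbps × 2940 s × 1.03 = 32268.5 Mb
gameplay capture: 32.356 Mbps × 3900 s × 1.03 = 129974.1 Mb
tutorial video: 4.976 Mbps × 900 s × 1.03 = 4612.8 Mb
screen recording: 6.156 Mbps × 300 s × 1.03 = 1902.2 Mb
Total: 216762.3 Mb = 27095.3 MB.
= 25.23 GiB.

25.23 GiB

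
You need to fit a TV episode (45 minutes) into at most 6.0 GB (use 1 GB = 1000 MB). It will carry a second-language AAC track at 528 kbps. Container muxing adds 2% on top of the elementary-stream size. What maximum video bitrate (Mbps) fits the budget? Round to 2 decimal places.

Budget: 6.0 GB = 48000.0 Mb.
Stream payload after overhead: 48000.0 / 1.02 = 47058.8 Mb.
45 min = 2700 s
Total bitrate budget: 47058.8 Mb / 2700 s = 17.429 Mbps.
Audio: 528 kbps = 0.528 Mbps.
Video: 17.429 − 0.528 = 16.901 Mbps.

16.90 Mbps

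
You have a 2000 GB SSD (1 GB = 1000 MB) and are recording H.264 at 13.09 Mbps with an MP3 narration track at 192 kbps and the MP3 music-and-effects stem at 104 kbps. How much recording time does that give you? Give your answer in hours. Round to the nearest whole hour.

Audio total: 192 + 104 = 296 kbps = 0.296 Mbps.
Total bitrate: 13.09 + 0.296 = 13.386 Mbps.
Capacity: 2000 GB = 16,000,000 Mb.
Recording time: 16,000,000 / 13.386 = 1,195,279 s ≈ 332 hours.

332 hours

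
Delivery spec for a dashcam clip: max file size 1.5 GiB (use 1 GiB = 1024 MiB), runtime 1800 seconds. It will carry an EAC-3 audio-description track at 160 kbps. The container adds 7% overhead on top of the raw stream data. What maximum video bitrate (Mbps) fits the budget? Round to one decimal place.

6.5 Mbps

Budget: 1.5 GiB = 12884.9 Mb.
Stream payload after overhead: 12884.9 / 1.07 = 12042.0 Mb.
Total bitrate budget: 12042.0 Mb / 1800 s = 6.690 Mbps.
Audio: 160 kbps = 0.160 Mbps.
Video: 6.690 − 0.160 = 6.530 Mbps.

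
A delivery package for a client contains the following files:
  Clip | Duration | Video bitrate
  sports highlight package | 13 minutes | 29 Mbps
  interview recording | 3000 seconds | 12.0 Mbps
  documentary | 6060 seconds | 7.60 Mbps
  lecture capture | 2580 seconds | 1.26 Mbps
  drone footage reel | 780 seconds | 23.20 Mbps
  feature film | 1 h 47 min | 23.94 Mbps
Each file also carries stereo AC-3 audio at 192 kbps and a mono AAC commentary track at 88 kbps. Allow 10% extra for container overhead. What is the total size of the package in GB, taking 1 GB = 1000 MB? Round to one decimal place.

39.2 GB

Audio total: 192 + 88 = 280 kbps = 0.280 Mbps.
sports highlight package: 29.280 Mbps × 780 s × 1.10 = 25122.2 Mb
interview recording: 12.280 Mbps × 3000 s × 1.10 = 40524.0 Mb
documentary: 7.880 Mbps × 6060 s × 1.10 = 52528.1 Mb
lecture capture: 1.540 Mbps × 2580 s × 1.10 = 4370.5 Mb
drone footage reel: 23.480 Mbps × 780 s × 1.10 = 20145.8 Mb
feature film: 24.220 Mbps × 6420 s × 1.10 = 171041.6 Mb
Total: 313732.3 Mb = 39216.5 MB.
= 39.22 GB.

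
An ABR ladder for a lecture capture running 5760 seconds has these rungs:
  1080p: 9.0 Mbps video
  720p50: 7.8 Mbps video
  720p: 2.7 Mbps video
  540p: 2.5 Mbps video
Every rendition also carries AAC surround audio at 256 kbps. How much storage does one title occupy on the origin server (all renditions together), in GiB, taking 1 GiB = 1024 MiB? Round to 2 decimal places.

Audio: 256 kbps = 0.256 Mbps.
Sum of rendition bitrates: (9.0+0.256) + (7.8+0.256) + (2.7+0.256) + (2.5+0.256) = 23.024 Mbps.
× 5760 s = 132,618 Mb = 16,577 MB = 15.44 GiB.

15.44 GiB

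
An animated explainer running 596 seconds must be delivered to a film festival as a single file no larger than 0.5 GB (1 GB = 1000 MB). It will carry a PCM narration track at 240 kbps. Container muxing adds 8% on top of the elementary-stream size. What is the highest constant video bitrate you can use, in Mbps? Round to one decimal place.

Budget: 0.5 GB = 4000.0 Mb.
Stream payload after overhead: 4000.0 / 1.08 = 3703.7 Mb.
Total bitrate budget: 3703.7 Mb / 596 s = 6.214 Mbps.
Audio: 240 kbps = 0.240 Mbps.
Video: 6.214 − 0.240 = 5.974 Mbps.

6.0 Mbps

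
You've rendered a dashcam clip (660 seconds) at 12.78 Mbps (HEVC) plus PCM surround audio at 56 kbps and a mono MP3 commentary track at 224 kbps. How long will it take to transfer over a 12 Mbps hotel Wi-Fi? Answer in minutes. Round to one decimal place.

Audio total: 56 + 224 = 280 kbps = 0.280 Mbps.
Total bitrate: 13.060 Mbps.
File: 13.060 Mbps × 660 s = 8619.6 Mb.
At 12 Mbps: 8619.6 / 12 = 718.3 s ≈ 12 minutes.

12.0 minutes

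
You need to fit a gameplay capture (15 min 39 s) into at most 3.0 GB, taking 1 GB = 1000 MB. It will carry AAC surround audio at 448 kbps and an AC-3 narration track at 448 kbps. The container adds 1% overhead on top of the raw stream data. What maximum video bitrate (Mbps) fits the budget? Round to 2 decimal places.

Budget: 3.0 GB = 24000.0 Mb.
Stream payload after overhead: 24000.0 / 1.01 = 23762.4 Mb.
15 min 39 s = 939 s
Total bitrate budget: 23762.4 Mb / 939 s = 25.306 Mbps.
Audio total: 448 + 448 = 896 kbps = 0.896 Mbps.
Video: 25.306 − 0.896 = 24.410 Mbps.

24.41 Mbps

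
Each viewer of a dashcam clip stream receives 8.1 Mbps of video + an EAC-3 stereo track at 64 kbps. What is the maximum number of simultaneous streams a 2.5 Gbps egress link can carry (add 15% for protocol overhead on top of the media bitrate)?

Audio: 64 kbps = 0.064 Mbps.
Per-viewer media rate: 8.164 Mbps.
On the wire with 15% overhead: 9.389 Mbps.
2.5 Gbps = 2,500 Mbps; 2,500 / 9.389 = 266.28 → 266 viewers.

266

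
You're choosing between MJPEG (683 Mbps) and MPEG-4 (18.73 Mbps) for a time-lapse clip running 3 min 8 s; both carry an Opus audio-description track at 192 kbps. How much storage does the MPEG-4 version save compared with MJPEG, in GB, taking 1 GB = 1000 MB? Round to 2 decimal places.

15.61 GB

3 min 8 s = 188 s
Audio: 192 kbps = 0.192 Mbps.
MJPEG: 683.192 Mbps × 188 s = 128440.1 Mb = 16.055 GB.
MPEG-4: 18.922 Mbps × 188 s = 3557.3 Mb = 0.445 GB.
Saving: 16.055 − 0.445 = 15.610 GB.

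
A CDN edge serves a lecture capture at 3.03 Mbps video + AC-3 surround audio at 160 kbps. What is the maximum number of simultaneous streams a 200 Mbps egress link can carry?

62

Audio: 160 kbps = 0.160 Mbps.
Per-viewer media rate: 3.190 Mbps.
200 Mbps = 200.0 Mbps; 200.0 / 3.190 = 62.70 → 62 viewers.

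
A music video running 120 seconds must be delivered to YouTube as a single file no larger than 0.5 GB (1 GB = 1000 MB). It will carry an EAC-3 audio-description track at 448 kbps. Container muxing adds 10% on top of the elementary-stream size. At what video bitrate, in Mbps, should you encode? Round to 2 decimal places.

29.86 Mbps

Budget: 0.5 GB = 4000.0 Mb.
Stream payload after overhead: 4000.0 / 1.10 = 3636.4 Mb.
Total bitrate budget: 3636.4 Mb / 120 s = 30.303 Mbps.
Audio: 448 kbps = 0.448 Mbps.
Video: 30.303 − 0.448 = 29.855 Mbps.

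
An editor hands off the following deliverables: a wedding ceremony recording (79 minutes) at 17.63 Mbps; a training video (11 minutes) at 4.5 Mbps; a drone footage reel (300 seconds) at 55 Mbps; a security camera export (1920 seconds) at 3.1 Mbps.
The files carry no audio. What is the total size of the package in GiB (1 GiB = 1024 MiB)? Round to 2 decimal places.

12.69 GiB

wedding ceremony recording: 17.630 Mbps × 4740 s = 83566.2 Mb
training video: 4.500 Mbps × 660 s = 2970.0 Mb
drone footage reel: 55.000 Mbps × 300 s = 16500.0 Mb
security camera export: 3.100 Mbps × 1920 s = 5952.0 Mb
Total: 108988.2 Mb = 13623.5 MB.
= 12.69 GiB.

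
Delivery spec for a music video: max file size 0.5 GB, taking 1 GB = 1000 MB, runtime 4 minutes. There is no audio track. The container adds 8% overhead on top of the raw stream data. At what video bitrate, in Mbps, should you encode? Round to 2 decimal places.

15.43 Mbps

Budget: 0.5 GB = 4000.0 Mb.
Stream payload after overhead: 4000.0 / 1.08 = 3703.7 Mb.
4 min = 240 s
Total bitrate budget: 3703.7 Mb / 240 s = 15.432 Mbps.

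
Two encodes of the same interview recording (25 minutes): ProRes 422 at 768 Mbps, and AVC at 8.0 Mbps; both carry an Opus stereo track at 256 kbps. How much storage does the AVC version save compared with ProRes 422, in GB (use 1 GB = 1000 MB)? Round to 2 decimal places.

142.50 GB

25 min = 1500 s
Audio: 256 kbps = 0.256 Mbps.
ProRes 422: 768.256 Mbps × 1500 s = 1152384.0 Mb = 144.048 GB.
AVC: 8.256 Mbps × 1500 s = 12384.0 Mb = 1.548 GB.
Saving: 144.048 − 1.548 = 142.500 GB.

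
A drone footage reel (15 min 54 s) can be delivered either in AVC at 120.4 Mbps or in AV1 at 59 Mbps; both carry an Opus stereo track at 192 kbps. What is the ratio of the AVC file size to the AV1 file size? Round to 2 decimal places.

2.04

15 min 54 s = 954 s
Audio: 192 kbps = 0.192 Mbps.
AVC: 120.592 Mbps × 954 s = 115044.8 Mb = 13.393 GiB.
AV1: 59.192 Mbps × 954 s = 56469.2 Mb = 6.574 GiB.
Ratio: 13.393 / 6.574 = 2.037.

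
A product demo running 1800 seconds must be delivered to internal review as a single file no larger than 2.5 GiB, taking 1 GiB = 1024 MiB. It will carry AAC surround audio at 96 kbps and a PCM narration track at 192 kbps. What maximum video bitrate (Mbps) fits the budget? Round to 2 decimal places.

Budget: 2.5 GiB = 21474.8 Mb.
Total bitrate budget: 21474.8 Mb / 1800 s = 11.930 Mbps.
Audio total: 96 + 192 = 288 kbps = 0.288 Mbps.
Video: 11.930 − 0.288 = 11.642 Mbps.

11.64 Mbps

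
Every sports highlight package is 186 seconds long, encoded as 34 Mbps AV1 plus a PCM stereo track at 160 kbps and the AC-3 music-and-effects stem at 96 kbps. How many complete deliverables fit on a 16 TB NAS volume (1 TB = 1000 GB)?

Audio total: 160 + 96 = 256 kbps = 0.256 Mbps.
Total bitrate: 34.256 Mbps.
Per item: 34.256 Mbps × 186 s = 6,372 Mb = 796.5 MB.
Capacity: 16 TB = 128,000,000 Mb; 20089.10 items → 20089 complete.

20089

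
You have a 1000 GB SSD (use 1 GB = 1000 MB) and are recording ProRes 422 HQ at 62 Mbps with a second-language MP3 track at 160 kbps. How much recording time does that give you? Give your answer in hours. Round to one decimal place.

Audio: 160 kbps = 0.160 Mbps.
Total bitrate: 62 + 0.160 = 62.160 Mbps.
Capacity: 1000 GB = 8,000,000 Mb.
Recording time: 8,000,000 / 62.160 = 128,700 s ≈ 35.8 hours.

35.8 hours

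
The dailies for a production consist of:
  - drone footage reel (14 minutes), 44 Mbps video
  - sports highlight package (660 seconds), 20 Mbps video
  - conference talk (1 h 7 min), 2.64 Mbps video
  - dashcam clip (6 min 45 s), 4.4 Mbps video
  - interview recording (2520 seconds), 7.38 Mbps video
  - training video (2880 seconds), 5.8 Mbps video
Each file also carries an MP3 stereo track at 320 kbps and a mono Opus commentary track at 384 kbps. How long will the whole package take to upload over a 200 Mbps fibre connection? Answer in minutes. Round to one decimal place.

8.8 minutes

Audio total: 320 + 384 = 704 kbps = 0.704 Mbps.
drone footage reel: 44.704 Mbps × 840 s = 37551.4 Mb
sports highlight package: 20.704 Mbps × 660 s = 13664.6 Mb
conference talk: 3.344 Mbps × 4020 s = 13442.9 Mb
dashcam clip: 5.104 Mbps × 405 s = 2067.1 Mb
interview recording: 8.084 Mbps × 2520 s = 20371.7 Mb
training video: 6.504 Mbps × 2880 s = 18731.5 Mb
Total: 105829.2 Mb = 13228.6 MB.
At 200 Mbps: 105829.2 / 200 = 529 s ≈ 8.82 minutes.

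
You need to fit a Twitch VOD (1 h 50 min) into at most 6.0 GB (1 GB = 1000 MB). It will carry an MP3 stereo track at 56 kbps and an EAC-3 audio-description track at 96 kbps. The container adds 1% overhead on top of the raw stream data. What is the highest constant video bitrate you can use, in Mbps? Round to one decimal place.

Budget: 6.0 GB = 48000.0 Mb.
Stream payload after overhead: 48000.0 / 1.01 = 47524.8 Mb.
1 h 50 min = 110 min = 6600 s
Total bitrate budget: 47524.8 Mb / 6600 s = 7.201 Mbps.
Audio total: 56 + 96 = 152 kbps = 0.152 Mbps.
Video: 7.201 − 0.152 = 7.049 Mbps.

7.0 Mbps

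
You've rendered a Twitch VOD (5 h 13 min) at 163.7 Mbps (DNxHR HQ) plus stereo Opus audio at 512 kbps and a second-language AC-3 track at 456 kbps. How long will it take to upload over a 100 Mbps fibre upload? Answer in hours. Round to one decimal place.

8.6 hours

5 h 13 min = 313 min = 18780 s
Audio total: 512 + 456 = 968 kbps = 0.968 Mbps.
Total bitrate: 164.668 Mbps.
File: 164.668 Mbps × 18780 s = 3092465.0 Mb.
At 100 Mbps: 3092465.0 / 100 = 30924.7 s ≈ 8.59 hours.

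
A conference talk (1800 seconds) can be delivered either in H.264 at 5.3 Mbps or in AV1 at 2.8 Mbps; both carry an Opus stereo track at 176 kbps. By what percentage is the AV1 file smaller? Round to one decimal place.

Audio: 176 kbps = 0.176 Mbps.
H.264: 5.476 Mbps × 1800 s = 9856.8 Mb = 1.232 GB.
AV1: 2.976 Mbps × 1800 s = 5356.8 Mb = 0.670 GB.
Reduction: (1 − 0.670/1.232) × 100 = 45.65%.

45.7%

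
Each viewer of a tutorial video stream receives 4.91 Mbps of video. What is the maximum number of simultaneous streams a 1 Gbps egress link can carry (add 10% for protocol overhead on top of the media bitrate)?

185

On the wire with 10% overhead: 5.401 Mbps.
1 Gbps = 1,000 Mbps; 1,000 / 5.401 = 185.15 → 185 viewers.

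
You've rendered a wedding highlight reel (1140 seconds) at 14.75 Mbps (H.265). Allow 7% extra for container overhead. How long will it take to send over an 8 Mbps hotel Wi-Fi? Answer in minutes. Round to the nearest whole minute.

37 minutes

File: 14.750 Mbps × 1140 s = 16815.0 Mb.
With 7% container overhead: ×1.07. → 17992.0 Mb.
At 8 Mbps: 17992.0 / 8 = 2249.0 s ≈ 37.5 minutes.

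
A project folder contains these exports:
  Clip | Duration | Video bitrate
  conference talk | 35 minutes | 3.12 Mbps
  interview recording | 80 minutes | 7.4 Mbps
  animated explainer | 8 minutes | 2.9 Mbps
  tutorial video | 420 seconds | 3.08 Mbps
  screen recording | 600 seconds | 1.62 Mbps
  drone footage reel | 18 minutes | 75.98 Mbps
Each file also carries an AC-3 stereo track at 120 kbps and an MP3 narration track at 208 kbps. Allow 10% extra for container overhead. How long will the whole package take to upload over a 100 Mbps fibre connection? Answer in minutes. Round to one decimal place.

Audio total: 120 + 208 = 328 kbps = 0.328 Mbps.
conference talk: 3.448 Mbps × 2100 s × 1.10 = 7964.9 Mb
interview recording: 7.728 Mbps × 4800 s × 1.10 = 40803.8 Mb
animated explainer: 3.228 Mbps × 480 s × 1.10 = 1704.4 Mb
tutorial video: 3.408 Mbps × 420 s × 1.10 = 1574.5 Mb
screen recording: 1.948 Mbps × 600 s × 1.10 = 1285.7 Mb
drone footage reel: 76.308 Mbps × 1080 s × 1.10 = 90653.9 Mb
Total: 143987.2 Mb = 17998.4 MB.
At 100 Mbps: 143987.2 / 100 = 1440 s ≈ 24 minutes.

24.0 minutes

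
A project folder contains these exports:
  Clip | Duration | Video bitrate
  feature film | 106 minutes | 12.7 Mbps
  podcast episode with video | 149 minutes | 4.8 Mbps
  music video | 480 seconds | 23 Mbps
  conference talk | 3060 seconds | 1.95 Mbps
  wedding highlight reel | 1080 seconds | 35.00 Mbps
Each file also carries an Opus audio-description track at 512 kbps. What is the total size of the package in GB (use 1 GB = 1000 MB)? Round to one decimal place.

23.6 GB

Audio: 512 kbps = 0.512 Mbps.
feature film: 13.212 Mbps × 6360 s = 84028.3 Mb
podcast episode with video: 5.312 Mbps × 8940 s = 47489.3 Mb
music video: 23.512 Mbps × 480 s = 11285.8 Mb
conference talk: 2.462 Mbps × 3060 s = 7533.7 Mb
wedding highlight reel: 35.512 Mbps × 1080 s = 38353.0 Mb
Total: 188690.0 Mb = 23586.3 MB.
= 23.59 GB.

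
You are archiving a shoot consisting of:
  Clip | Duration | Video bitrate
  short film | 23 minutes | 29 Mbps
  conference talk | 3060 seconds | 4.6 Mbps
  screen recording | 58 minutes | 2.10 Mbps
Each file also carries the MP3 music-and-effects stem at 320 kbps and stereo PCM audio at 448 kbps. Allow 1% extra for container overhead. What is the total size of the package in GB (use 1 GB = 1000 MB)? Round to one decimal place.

8.5 GB

Audio total: 320 + 448 = 768 kbps = 0.768 Mbps.
short film: 29.768 Mbps × 1380 s × 1.01 = 41490.6 Mb
conference talk: 5.368 Mbps × 3060 s × 1.01 = 16590.3 Mb
screen recording: 2.868 Mbps × 3480 s × 1.01 = 10080.4 Mb
Total: 68161.4 Mb = 8520.2 MB.
= 8.520 GB.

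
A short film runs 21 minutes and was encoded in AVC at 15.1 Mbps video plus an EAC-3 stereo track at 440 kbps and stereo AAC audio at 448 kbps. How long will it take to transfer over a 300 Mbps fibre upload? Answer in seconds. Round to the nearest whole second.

21 min = 1260 s
Audio total: 440 + 448 = 888 kbps = 0.888 Mbps.
Total bitrate: 15.988 Mbps.
File: 15.988 Mbps × 1260 s = 20144.9 Mb.
At 300 Mbps: 20144.9 / 300 = 67.1 s ≈ 67.1 seconds.

67 seconds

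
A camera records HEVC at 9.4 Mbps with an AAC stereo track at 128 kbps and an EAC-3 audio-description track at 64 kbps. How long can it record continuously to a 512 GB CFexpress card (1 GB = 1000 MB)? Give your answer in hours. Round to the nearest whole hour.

Audio total: 128 + 64 = 192 kbps = 0.192 Mbps.
Total bitrate: 9.4 + 0.192 = 9.592 Mbps.
Capacity: 512 GB = 4,096,000 Mb.
Recording time: 4,096,000 / 9.592 = 427,023 s ≈ 119 hours.

119 hours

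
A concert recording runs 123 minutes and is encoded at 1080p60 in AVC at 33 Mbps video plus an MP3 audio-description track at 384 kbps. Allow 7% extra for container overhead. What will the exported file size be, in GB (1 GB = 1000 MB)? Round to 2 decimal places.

32.95 GB

123 min = 7380 s
Audio: 384 kbps = 0.384 Mbps.
Total bitrate: 33 + 0.384 = 33.384 Mbps.
Stream data: 33.384 Mbps × 7380 s = 246373.9 Mb.
With 7% container overhead: ×1.07.
263,620 Mb ÷ 8 = 32,953 MB → 32.95 GB.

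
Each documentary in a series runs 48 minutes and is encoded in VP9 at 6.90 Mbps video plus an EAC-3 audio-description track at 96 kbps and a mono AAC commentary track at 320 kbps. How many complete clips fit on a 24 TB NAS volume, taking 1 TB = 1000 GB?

48 min = 2880 s
Audio total: 96 + 320 = 416 kbps = 0.416 Mbps.
Total bitrate: 7.316 Mbps.
Per item: 7.316 Mbps × 2880 s = 21,070 Mb = 2,634 MB.
Capacity: 24 TB = 192,000,000 Mb; 9112.45 items → 9112 complete.

9112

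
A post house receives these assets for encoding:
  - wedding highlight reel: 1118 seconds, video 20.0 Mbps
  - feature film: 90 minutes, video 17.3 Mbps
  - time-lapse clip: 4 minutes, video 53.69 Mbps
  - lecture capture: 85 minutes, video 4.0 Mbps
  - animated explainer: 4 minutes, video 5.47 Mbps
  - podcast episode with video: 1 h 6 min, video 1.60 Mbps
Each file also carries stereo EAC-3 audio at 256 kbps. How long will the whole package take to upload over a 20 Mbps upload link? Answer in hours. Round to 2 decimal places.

2.23 hours

Audio: 256 kbps = 0.256 Mbps.
wedding highlight reel: 20.256 Mbps × 1118 s = 22646.2 Mb
feature film: 17.556 Mbps × 5400 s = 94802.4 Mb
time-lapse clip: 53.946 Mbps × 240 s = 12947.0 Mb
lecture capture: 4.256 Mbps × 5100 s = 21705.6 Mb
animated explainer: 5.726 Mbps × 240 s = 1374.2 Mb
podcast episode with video: 1.856 Mbps × 3960 s = 7349.8 Mb
Total: 160825.2 Mb = 20103.2 MB.
At 20 Mbps: 160825.2 / 20 = 8041 s ≈ 2.23 hours.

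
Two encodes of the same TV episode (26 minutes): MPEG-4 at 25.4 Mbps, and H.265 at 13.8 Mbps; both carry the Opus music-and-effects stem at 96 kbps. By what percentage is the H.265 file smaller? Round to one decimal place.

45.5%

26 min = 1560 s
Audio: 96 kbps = 0.096 Mbps.
MPEG-4: 25.496 Mbps × 1560 s = 39773.8 Mb = 4.972 GB.
H.265: 13.896 Mbps × 1560 s = 21677.8 Mb = 2.710 GB.
Reduction: (1 − 2.710/4.972) × 100 = 45.50%.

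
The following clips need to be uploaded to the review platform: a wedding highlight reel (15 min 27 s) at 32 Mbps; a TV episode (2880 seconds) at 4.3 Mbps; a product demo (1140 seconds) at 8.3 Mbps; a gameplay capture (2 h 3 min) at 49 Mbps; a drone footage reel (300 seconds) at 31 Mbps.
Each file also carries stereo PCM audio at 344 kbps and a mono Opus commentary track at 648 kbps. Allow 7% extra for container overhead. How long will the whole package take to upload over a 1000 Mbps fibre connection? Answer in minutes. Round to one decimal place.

7.8 minutes

Audio total: 344 + 648 = 992 kbps = 0.992 Mbps.
wedding highlight reel: 32.992 Mbps × 927 s × 1.07 = 32724.4 Mb
TV episode: 5.292 Mbps × 2880 s × 1.07 = 16307.8 Mb
product demo: 9.292 Mbps × 1140 s × 1.07 = 11334.4 Mb
gameplay capture: 49.992 Mbps × 7380 s × 1.07 = 394766.8 Mb
drone footage reel: 31.992 Mbps × 300 s × 1.07 = 10269.4 Mb
Total: 465402.9 Mb = 58175.4 MB.
At 1000 Mbps: 465402.9 / 1000 = 465 s ≈ 7.76 minutes.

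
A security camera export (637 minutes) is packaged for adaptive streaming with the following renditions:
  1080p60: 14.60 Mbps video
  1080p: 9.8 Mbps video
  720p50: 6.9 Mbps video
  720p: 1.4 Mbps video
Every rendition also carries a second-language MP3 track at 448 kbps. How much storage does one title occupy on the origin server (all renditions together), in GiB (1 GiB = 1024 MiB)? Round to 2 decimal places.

637 min = 38220 s
Audio: 448 kbps = 0.448 Mbps.
Sum of rendition bitrates: (14.60+0.448) + (9.8+0.448) + (6.9+0.448) + (1.4+0.448) = 34.492 Mbps.
× 38220 s = 1,318,284 Mb = 164,786 MB = 153.5 GiB.

153.47 GiB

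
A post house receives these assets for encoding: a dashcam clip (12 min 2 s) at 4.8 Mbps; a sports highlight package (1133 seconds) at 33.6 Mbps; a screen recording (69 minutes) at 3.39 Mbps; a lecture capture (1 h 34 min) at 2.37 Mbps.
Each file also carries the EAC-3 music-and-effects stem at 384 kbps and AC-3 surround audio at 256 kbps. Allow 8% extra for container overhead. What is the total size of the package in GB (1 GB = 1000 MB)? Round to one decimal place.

10.3 GB

Audio total: 384 + 256 = 640 kbps = 0.640 Mbps.
dashcam clip: 5.440 Mbps × 722 s × 1.08 = 4241.9 Mb
sports highlight package: 34.240 Mbps × 1133 s × 1.08 = 41897.4 Mb
screen recording: 4.030 Mbps × 4140 s × 1.08 = 18018.9 Mb
lecture capture: 3.010 Mbps × 5640 s × 1.08 = 18334.5 Mb
Total: 82492.8 Mb = 10311.6 MB.
= 10.31 GB.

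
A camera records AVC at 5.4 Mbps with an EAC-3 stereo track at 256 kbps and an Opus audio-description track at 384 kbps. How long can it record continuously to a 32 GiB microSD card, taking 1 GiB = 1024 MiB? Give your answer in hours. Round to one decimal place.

12.6 hours

Audio total: 256 + 384 = 640 kbps = 0.640 Mbps.
Total bitrate: 5.4 + 0.640 = 6.040 Mbps.
Capacity: 32 GiB = 274,878 Mb.
Recording time: 274,878 / 6.040 = 45,510 s ≈ 12.6 hours.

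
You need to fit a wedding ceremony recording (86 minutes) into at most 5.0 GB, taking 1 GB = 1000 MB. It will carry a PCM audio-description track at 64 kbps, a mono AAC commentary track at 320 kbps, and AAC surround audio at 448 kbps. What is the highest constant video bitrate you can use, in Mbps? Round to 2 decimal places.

Budget: 5.0 GB = 40000.0 Mb.
86 min = 5160 s
Total bitrate budget: 40000.0 Mb / 5160 s = 7.752 Mbps.
Audio total: 64 + 320 + 448 = 832 kbps = 0.832 Mbps.
Video: 7.752 − 0.832 = 6.920 Mbps.

6.92 Mbps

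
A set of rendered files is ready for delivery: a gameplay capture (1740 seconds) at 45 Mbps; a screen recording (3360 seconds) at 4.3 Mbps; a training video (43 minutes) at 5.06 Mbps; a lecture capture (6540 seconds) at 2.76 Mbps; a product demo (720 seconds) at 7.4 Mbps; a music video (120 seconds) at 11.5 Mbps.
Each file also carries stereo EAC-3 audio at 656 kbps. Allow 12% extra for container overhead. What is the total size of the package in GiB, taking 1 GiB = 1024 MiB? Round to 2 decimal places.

18.31 GiB

Audio: 656 kbps = 0.656 Mbps.
gameplay capture: 45.656 Mbps × 1740 s × 1.12 = 88974.4 Mb
screen recording: 4.956 Mbps × 3360 s × 1.12 = 18650.4 Mb
training video: 5.716 Mbps × 2580 s × 1.12 = 16517.0 Mb
lecture capture: 3.416 Mbps × 6540 s × 1.12 = 25021.5 Mb
product demo: 8.056 Mbps × 720 s × 1.12 = 6496.4 Mb
music video: 12.156 Mbps × 120 s × 1.12 = 1633.8 Mb
Total: 157293.4 Mb = 19661.7 MB.
= 18.31 GiB.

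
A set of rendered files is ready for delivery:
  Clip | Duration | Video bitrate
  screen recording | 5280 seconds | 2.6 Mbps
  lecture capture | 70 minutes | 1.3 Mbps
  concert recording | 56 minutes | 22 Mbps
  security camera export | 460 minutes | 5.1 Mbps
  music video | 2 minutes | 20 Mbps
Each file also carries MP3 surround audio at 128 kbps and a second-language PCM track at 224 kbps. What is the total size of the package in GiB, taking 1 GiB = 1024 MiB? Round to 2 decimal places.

29.17 GiB

Audio total: 128 + 224 = 352 kbps = 0.352 Mbps.
screen recording: 2.952 Mbps × 5280 s = 15586.6 Mb
lecture capture: 1.652 Mbps × 4200 s = 6938.4 Mb
concert recording: 22.352 Mbps × 3360 s = 75102.7 Mb
security camera export: 5.452 Mbps × 27600 s = 150475.2 Mb
music video: 20.352 Mbps × 120 s = 2442.2 Mb
Total: 250545.1 Mb = 31318.1 MB.
= 29.17 GiB.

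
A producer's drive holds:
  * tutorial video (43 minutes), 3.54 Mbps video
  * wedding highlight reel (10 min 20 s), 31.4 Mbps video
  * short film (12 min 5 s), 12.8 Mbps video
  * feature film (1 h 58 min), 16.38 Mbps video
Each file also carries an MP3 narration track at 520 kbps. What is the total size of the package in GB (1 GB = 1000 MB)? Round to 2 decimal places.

19.95 GB

Audio: 520 kbps = 0.520 Mbps.
tutorial video: 4.060 Mbps × 2580 s = 10474.8 Mb
wedding highlight reel: 31.920 Mbps × 620 s = 19790.4 Mb
short film: 13.320 Mbps × 725 s = 9657.0 Mb
feature film: 16.900 Mbps × 7080 s = 119652.0 Mb
Total: 159574.2 Mb = 19946.8 MB.
= 19.95 GB.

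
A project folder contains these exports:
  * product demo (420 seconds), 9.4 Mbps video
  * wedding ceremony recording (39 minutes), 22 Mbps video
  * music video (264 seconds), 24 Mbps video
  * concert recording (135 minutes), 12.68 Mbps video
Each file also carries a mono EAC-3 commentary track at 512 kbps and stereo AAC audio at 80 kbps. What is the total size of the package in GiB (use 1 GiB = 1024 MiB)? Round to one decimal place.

19.9 GiB

Audio total: 512 + 80 = 592 kbps = 0.592 Mbps.
product demo: 9.992 Mbps × 420 s = 4196.6 Mb
wedding ceremony recording: 22.592 Mbps × 2340 s = 52865.3 Mb
music video: 24.592 Mbps × 264 s = 6492.3 Mb
concert recording: 13.272 Mbps × 8100 s = 107503.2 Mb
Total: 171057.4 Mb = 21382.2 MB.
= 19.91 GiB.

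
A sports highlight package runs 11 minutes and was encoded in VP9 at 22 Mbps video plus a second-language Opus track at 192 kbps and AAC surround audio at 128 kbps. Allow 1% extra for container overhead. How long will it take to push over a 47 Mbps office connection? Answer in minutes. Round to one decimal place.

5.3 minutes

11 min = 660 s
Audio total: 192 + 128 = 320 kbps = 0.320 Mbps.
Total bitrate: 22.320 Mbps.
File: 22.320 Mbps × 660 s = 14731.2 Mb.
With 1% container overhead: ×1.01. → 14878.5 Mb.
At 47 Mbps: 14878.5 / 47 = 316.6 s ≈ 5.28 minutes.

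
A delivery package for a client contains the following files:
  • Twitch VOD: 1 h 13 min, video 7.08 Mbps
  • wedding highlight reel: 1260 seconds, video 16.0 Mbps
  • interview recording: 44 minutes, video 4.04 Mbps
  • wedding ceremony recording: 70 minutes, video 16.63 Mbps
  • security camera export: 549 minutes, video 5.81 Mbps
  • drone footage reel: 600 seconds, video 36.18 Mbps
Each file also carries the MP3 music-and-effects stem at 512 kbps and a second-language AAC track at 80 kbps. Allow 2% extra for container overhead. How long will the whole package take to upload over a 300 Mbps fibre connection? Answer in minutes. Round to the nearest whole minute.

Audio total: 512 + 80 = 592 kbps = 0.592 Mbps.
Twitch VOD: 7.672 Mbps × 4380 s × 1.02 = 34275.4 Mb
wedding highlight reel: 16.592 Mbps × 1260 s × 1.02 = 21324.0 Mb
interview recording: 4.632 Mbps × 2640 s × 1.02 = 12473.0 Mb
wedding ceremony recording: 17.222 Mbps × 4200 s × 1.02 = 73779.0 Mb
security camera export: 6.402 Mbps × 32940 s × 1.02 = 215099.5 Mb
drone footage reel: 36.772 Mbps × 600 s × 1.02 = 22504.5 Mb
Total: 379455.5 Mb = 47431.9 MB.
At 300 Mbps: 379455.5 / 300 = 1265 s ≈ 21.1 minutes.

21 minutes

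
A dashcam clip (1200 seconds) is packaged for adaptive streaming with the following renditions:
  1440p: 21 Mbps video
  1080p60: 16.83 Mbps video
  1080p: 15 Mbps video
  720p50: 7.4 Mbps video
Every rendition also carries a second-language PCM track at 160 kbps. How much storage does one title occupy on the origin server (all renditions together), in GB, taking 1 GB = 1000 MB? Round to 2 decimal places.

Audio: 160 kbps = 0.160 Mbps.
Sum of rendition bitrates: (21+0.160) + (16.83+0.160) + (15+0.160) + (7.4+0.160) = 60.870 Mbps.
× 1200 s = 73,044 Mb = 9,130 MB = 9.130 GB.

9.13 GB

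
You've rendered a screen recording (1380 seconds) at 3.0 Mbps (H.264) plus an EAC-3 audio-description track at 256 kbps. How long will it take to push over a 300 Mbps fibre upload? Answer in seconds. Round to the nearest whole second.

Audio: 256 kbps = 0.256 Mbps.
Total bitrate: 3.256 Mbps.
File: 3.256 Mbps × 1380 s = 4493.3 Mb.
At 300 Mbps: 4493.3 / 300 = 15.0 s ≈ 15 seconds.

15 seconds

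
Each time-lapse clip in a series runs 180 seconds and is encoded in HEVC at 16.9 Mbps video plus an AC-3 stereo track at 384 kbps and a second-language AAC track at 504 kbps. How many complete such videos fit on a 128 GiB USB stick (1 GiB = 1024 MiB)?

343

Audio total: 384 + 504 = 888 kbps = 0.888 Mbps.
Total bitrate: 17.788 Mbps.
Per item: 17.788 Mbps × 180 s = 3,202 Mb = 400.2 MB.
Capacity: 128 GiB = 1,099,512 Mb; 343.40 items → 343 complete.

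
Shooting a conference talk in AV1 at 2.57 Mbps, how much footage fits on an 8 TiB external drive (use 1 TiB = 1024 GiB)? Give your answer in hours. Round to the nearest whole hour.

Capacity: 8 TiB = 70,368,744 Mb.
Recording time: 70,368,744 / 2.570 = 27,380,834 s ≈ 7,606 hours.

7606 hours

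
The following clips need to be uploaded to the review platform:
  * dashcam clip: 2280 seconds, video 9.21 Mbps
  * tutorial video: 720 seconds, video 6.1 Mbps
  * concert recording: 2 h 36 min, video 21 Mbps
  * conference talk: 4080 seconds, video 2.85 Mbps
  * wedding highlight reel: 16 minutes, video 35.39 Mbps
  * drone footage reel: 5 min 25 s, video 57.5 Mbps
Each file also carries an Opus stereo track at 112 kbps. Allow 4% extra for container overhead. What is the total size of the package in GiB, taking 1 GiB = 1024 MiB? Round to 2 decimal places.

34.90 GiB

Audio: 112 kbps = 0.112 Mbps.
dashcam clip: 9.322 Mbps × 2280 s × 1.04 = 22104.3 Mb
tutorial video: 6.212 Mbps × 720 s × 1.04 = 4651.5 Mb
concert recording: 21.112 Mbps × 9360 s × 1.04 = 205512.7 Mb
conference talk: 2.962 Mbps × 4080 s × 1.04 = 12568.4 Mb
wedding highlight reel: 35.502 Mbps × 960 s × 1.04 = 35445.2 Mb
drone footage reel: 57.612 Mbps × 325 s × 1.04 = 19472.9 Mb
Total: 299754.9 Mb = 37469.4 MB.
= 34.90 GiB.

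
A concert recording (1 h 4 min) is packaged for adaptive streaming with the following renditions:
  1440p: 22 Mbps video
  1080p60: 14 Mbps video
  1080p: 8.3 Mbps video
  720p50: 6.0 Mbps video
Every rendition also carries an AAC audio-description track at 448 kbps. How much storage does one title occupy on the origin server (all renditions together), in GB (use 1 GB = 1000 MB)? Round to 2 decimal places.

1 h 4 min = 64 min = 3840 s
Audio: 448 kbps = 0.448 Mbps.
Sum of rendition bitrates: (22+0.448) + (14+0.448) + (8.3+0.448) + (6.0+0.448) = 52.092 Mbps.
× 3840 s = 200,033 Mb = 25,004 MB = 25.00 GB.

25.00 GB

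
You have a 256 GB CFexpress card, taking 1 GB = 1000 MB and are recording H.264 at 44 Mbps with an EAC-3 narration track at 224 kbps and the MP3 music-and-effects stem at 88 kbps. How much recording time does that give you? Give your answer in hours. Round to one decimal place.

Audio total: 224 + 88 = 312 kbps = 0.312 Mbps.
Total bitrate: 44 + 0.312 = 44.312 Mbps.
Capacity: 256 GB = 2,048,000 Mb.
Recording time: 2,048,000 / 44.312 = 46,218 s ≈ 12.8 hours.

12.8 hours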